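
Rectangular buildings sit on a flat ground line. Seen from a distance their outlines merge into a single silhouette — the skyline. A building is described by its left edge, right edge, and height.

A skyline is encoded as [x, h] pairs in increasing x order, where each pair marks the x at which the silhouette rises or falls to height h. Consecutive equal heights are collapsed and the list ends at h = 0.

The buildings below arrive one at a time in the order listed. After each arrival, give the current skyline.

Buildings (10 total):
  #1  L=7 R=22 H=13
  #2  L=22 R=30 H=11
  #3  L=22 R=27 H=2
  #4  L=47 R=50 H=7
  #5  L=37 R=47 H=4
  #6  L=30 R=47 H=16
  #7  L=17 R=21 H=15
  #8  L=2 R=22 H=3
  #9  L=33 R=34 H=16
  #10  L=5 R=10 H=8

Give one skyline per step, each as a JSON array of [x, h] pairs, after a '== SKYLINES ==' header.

== SKYLINES ==
[[7,13],[22,0]]
[[7,13],[22,11],[30,0]]
[[7,13],[22,11],[30,0]]
[[7,13],[22,11],[30,0],[47,7],[50,0]]
[[7,13],[22,11],[30,0],[37,4],[47,7],[50,0]]
[[7,13],[22,11],[30,16],[47,7],[50,0]]
[[7,13],[17,15],[21,13],[22,11],[30,16],[47,7],[50,0]]
[[2,3],[7,13],[17,15],[21,13],[22,11],[30,16],[47,7],[50,0]]
[[2,3],[7,13],[17,15],[21,13],[22,11],[30,16],[47,7],[50,0]]
[[2,3],[5,8],[7,13],[17,15],[21,13],[22,11],[30,16],[47,7],[50,0]]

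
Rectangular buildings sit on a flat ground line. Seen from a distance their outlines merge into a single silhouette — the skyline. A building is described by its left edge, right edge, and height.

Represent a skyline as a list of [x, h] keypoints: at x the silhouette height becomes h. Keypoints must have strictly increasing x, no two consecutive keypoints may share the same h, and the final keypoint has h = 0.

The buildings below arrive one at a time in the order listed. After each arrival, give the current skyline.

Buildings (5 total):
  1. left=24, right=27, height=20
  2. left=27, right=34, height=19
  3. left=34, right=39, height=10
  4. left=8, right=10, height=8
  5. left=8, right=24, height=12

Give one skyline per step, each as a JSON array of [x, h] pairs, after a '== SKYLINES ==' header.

== SKYLINES ==
[[24,20],[27,0]]
[[24,20],[27,19],[34,0]]
[[24,20],[27,19],[34,10],[39,0]]
[[8,8],[10,0],[24,20],[27,19],[34,10],[39,0]]
[[8,12],[24,20],[27,19],[34,10],[39,0]]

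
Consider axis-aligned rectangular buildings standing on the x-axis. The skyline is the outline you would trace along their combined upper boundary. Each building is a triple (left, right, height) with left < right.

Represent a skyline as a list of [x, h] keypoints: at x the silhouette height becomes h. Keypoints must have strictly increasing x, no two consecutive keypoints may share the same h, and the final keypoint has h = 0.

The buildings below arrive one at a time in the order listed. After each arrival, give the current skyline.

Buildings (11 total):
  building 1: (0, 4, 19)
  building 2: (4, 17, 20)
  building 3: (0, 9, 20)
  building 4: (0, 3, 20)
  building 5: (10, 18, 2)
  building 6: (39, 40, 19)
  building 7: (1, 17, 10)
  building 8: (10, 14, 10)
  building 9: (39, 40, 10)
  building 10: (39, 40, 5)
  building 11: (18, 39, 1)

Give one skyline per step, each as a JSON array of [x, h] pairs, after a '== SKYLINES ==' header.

== SKYLINES ==
[[0,19],[4,0]]
[[0,19],[4,20],[17,0]]
[[0,20],[17,0]]
[[0,20],[17,0]]
[[0,20],[17,2],[18,0]]
[[0,20],[17,2],[18,0],[39,19],[40,0]]
[[0,20],[17,2],[18,0],[39,19],[40,0]]
[[0,20],[17,2],[18,0],[39,19],[40,0]]
[[0,20],[17,2],[18,0],[39,19],[40,0]]
[[0,20],[17,2],[18,0],[39,19],[40,0]]
[[0,20],[17,2],[18,1],[39,19],[40,0]]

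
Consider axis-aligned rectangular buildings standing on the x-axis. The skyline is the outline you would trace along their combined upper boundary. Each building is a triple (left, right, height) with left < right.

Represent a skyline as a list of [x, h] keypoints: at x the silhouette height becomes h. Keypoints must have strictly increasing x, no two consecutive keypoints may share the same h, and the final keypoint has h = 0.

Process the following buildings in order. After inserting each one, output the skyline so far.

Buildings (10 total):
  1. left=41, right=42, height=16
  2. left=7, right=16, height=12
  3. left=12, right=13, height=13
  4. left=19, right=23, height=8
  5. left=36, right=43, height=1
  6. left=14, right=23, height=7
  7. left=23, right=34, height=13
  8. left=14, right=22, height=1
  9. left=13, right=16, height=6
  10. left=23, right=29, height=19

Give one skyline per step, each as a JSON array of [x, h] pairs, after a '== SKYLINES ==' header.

== SKYLINES ==
[[41,16],[42,0]]
[[7,12],[16,0],[41,16],[42,0]]
[[7,12],[12,13],[13,12],[16,0],[41,16],[42,0]]
[[7,12],[12,13],[13,12],[16,0],[19,8],[23,0],[41,16],[42,0]]
[[7,12],[12,13],[13,12],[16,0],[19,8],[23,0],[36,1],[41,16],[42,1],[43,0]]
[[7,12],[12,13],[13,12],[16,7],[19,8],[23,0],[36,1],[41,16],[42,1],[43,0]]
[[7,12],[12,13],[13,12],[16,7],[19,8],[23,13],[34,0],[36,1],[41,16],[42,1],[43,0]]
[[7,12],[12,13],[13,12],[16,7],[19,8],[23,13],[34,0],[36,1],[41,16],[42,1],[43,0]]
[[7,12],[12,13],[13,12],[16,7],[19,8],[23,13],[34,0],[36,1],[41,16],[42,1],[43,0]]
[[7,12],[12,13],[13,12],[16,7],[19,8],[23,19],[29,13],[34,0],[36,1],[41,16],[42,1],[43,0]]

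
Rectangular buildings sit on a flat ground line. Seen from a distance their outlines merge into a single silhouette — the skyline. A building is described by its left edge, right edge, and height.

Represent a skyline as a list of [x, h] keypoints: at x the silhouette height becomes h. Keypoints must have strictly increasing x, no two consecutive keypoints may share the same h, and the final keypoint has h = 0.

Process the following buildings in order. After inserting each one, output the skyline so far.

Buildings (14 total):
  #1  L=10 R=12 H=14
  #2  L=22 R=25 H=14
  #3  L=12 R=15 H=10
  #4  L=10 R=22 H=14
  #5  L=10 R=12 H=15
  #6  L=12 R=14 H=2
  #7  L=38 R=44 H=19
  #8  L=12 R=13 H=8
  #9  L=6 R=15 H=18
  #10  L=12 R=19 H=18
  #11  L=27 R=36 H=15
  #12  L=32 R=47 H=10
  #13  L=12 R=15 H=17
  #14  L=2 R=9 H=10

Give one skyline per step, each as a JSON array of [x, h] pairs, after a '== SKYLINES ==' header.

== SKYLINES ==
[[10,14],[12,0]]
[[10,14],[12,0],[22,14],[25,0]]
[[10,14],[12,10],[15,0],[22,14],[25,0]]
[[10,14],[25,0]]
[[10,15],[12,14],[25,0]]
[[10,15],[12,14],[25,0]]
[[10,15],[12,14],[25,0],[38,19],[44,0]]
[[10,15],[12,14],[25,0],[38,19],[44,0]]
[[6,18],[15,14],[25,0],[38,19],[44,0]]
[[6,18],[19,14],[25,0],[38,19],[44,0]]
[[6,18],[19,14],[25,0],[27,15],[36,0],[38,19],[44,0]]
[[6,18],[19,14],[25,0],[27,15],[36,10],[38,19],[44,10],[47,0]]
[[6,18],[19,14],[25,0],[27,15],[36,10],[38,19],[44,10],[47,0]]
[[2,10],[6,18],[19,14],[25,0],[27,15],[36,10],[38,19],[44,10],[47,0]]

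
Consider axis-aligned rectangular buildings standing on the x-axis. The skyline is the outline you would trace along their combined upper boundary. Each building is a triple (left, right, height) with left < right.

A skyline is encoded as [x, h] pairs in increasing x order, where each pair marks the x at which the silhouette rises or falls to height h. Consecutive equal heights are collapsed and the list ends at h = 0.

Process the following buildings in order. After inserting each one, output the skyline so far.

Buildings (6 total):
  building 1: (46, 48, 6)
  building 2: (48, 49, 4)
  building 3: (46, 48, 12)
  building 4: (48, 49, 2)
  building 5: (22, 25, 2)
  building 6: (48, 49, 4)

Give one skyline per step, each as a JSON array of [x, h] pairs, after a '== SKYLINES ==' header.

== SKYLINES ==
[[46,6],[48,0]]
[[46,6],[48,4],[49,0]]
[[46,12],[48,4],[49,0]]
[[46,12],[48,4],[49,0]]
[[22,2],[25,0],[46,12],[48,4],[49,0]]
[[22,2],[25,0],[46,12],[48,4],[49,0]]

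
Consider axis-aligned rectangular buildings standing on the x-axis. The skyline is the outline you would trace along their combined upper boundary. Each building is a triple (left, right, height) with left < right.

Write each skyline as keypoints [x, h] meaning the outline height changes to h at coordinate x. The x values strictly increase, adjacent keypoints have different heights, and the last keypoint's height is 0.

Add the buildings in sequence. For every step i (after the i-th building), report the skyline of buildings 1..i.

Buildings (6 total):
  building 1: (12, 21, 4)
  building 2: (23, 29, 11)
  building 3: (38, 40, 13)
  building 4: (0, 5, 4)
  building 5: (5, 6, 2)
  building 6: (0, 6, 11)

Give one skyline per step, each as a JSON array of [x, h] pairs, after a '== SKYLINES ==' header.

== SKYLINES ==
[[12,4],[21,0]]
[[12,4],[21,0],[23,11],[29,0]]
[[12,4],[21,0],[23,11],[29,0],[38,13],[40,0]]
[[0,4],[5,0],[12,4],[21,0],[23,11],[29,0],[38,13],[40,0]]
[[0,4],[5,2],[6,0],[12,4],[21,0],[23,11],[29,0],[38,13],[40,0]]
[[0,11],[6,0],[12,4],[21,0],[23,11],[29,0],[38,13],[40,0]]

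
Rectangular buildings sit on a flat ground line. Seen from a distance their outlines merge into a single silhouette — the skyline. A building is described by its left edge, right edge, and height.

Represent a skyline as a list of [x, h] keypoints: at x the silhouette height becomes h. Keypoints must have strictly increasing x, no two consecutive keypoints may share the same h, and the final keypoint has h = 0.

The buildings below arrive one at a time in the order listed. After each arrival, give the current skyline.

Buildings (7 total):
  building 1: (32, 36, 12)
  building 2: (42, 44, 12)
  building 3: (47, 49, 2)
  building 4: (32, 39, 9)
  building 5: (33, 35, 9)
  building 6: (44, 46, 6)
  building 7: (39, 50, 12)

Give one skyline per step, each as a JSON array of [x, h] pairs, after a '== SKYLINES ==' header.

== SKYLINES ==
[[32,12],[36,0]]
[[32,12],[36,0],[42,12],[44,0]]
[[32,12],[36,0],[42,12],[44,0],[47,2],[49,0]]
[[32,12],[36,9],[39,0],[42,12],[44,0],[47,2],[49,0]]
[[32,12],[36,9],[39,0],[42,12],[44,0],[47,2],[49,0]]
[[32,12],[36,9],[39,0],[42,12],[44,6],[46,0],[47,2],[49,0]]
[[32,12],[36,9],[39,12],[50,0]]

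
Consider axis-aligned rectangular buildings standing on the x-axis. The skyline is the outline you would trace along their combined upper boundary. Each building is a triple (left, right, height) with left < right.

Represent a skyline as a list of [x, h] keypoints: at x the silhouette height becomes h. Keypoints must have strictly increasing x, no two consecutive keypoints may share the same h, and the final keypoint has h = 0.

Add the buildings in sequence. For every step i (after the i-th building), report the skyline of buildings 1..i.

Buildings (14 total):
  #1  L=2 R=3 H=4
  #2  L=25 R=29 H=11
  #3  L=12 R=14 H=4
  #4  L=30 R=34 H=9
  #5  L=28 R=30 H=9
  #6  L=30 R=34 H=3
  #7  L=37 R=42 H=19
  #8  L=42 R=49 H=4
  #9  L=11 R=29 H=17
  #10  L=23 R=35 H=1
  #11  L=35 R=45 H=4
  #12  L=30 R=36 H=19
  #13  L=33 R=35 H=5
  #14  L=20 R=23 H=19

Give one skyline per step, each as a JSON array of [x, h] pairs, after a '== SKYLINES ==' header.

== SKYLINES ==
[[2,4],[3,0]]
[[2,4],[3,0],[25,11],[29,0]]
[[2,4],[3,0],[12,4],[14,0],[25,11],[29,0]]
[[2,4],[3,0],[12,4],[14,0],[25,11],[29,0],[30,9],[34,0]]
[[2,4],[3,0],[12,4],[14,0],[25,11],[29,9],[34,0]]
[[2,4],[3,0],[12,4],[14,0],[25,11],[29,9],[34,0]]
[[2,4],[3,0],[12,4],[14,0],[25,11],[29,9],[34,0],[37,19],[42,0]]
[[2,4],[3,0],[12,4],[14,0],[25,11],[29,9],[34,0],[37,19],[42,4],[49,0]]
[[2,4],[3,0],[11,17],[29,9],[34,0],[37,19],[42,4],[49,0]]
[[2,4],[3,0],[11,17],[29,9],[34,1],[35,0],[37,19],[42,4],[49,0]]
[[2,4],[3,0],[11,17],[29,9],[34,1],[35,4],[37,19],[42,4],[49,0]]
[[2,4],[3,0],[11,17],[29,9],[30,19],[36,4],[37,19],[42,4],[49,0]]
[[2,4],[3,0],[11,17],[29,9],[30,19],[36,4],[37,19],[42,4],[49,0]]
[[2,4],[3,0],[11,17],[20,19],[23,17],[29,9],[30,19],[36,4],[37,19],[42,4],[49,0]]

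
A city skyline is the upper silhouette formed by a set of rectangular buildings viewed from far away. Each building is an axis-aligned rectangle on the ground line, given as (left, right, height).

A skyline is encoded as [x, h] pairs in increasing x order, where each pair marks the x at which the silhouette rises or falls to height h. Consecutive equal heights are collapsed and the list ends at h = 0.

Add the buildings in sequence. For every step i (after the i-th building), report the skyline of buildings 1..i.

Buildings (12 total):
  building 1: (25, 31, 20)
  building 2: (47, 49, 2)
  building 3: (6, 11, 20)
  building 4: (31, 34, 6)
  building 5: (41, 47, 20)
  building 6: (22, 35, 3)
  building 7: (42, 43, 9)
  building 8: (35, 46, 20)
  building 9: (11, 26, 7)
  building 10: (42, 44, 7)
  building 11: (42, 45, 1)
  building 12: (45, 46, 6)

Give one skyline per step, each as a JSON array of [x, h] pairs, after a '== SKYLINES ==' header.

== SKYLINES ==
[[25,20],[31,0]]
[[25,20],[31,0],[47,2],[49,0]]
[[6,20],[11,0],[25,20],[31,0],[47,2],[49,0]]
[[6,20],[11,0],[25,20],[31,6],[34,0],[47,2],[49,0]]
[[6,20],[11,0],[25,20],[31,6],[34,0],[41,20],[47,2],[49,0]]
[[6,20],[11,0],[22,3],[25,20],[31,6],[34,3],[35,0],[41,20],[47,2],[49,0]]
[[6,20],[11,0],[22,3],[25,20],[31,6],[34,3],[35,0],[41,20],[47,2],[49,0]]
[[6,20],[11,0],[22,3],[25,20],[31,6],[34,3],[35,20],[47,2],[49,0]]
[[6,20],[11,7],[25,20],[31,6],[34,3],[35,20],[47,2],[49,0]]
[[6,20],[11,7],[25,20],[31,6],[34,3],[35,20],[47,2],[49,0]]
[[6,20],[11,7],[25,20],[31,6],[34,3],[35,20],[47,2],[49,0]]
[[6,20],[11,7],[25,20],[31,6],[34,3],[35,20],[47,2],[49,0]]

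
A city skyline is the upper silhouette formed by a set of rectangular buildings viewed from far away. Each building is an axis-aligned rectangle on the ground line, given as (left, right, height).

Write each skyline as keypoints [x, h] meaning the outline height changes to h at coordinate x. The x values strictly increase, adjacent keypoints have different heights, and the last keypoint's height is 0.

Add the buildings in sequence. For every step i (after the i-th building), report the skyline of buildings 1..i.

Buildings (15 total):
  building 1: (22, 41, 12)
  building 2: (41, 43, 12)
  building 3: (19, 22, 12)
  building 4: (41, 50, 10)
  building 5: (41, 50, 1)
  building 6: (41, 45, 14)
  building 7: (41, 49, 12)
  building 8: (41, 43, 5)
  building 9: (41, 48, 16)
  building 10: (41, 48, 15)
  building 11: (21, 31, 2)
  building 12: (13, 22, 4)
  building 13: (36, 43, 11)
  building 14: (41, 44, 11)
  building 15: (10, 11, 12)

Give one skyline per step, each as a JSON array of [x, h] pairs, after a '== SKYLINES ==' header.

== SKYLINES ==
[[22,12],[41,0]]
[[22,12],[43,0]]
[[19,12],[43,0]]
[[19,12],[43,10],[50,0]]
[[19,12],[43,10],[50,0]]
[[19,12],[41,14],[45,10],[50,0]]
[[19,12],[41,14],[45,12],[49,10],[50,0]]
[[19,12],[41,14],[45,12],[49,10],[50,0]]
[[19,12],[41,16],[48,12],[49,10],[50,0]]
[[19,12],[41,16],[48,12],[49,10],[50,0]]
[[19,12],[41,16],[48,12],[49,10],[50,0]]
[[13,4],[19,12],[41,16],[48,12],[49,10],[50,0]]
[[13,4],[19,12],[41,16],[48,12],[49,10],[50,0]]
[[13,4],[19,12],[41,16],[48,12],[49,10],[50,0]]
[[10,12],[11,0],[13,4],[19,12],[41,16],[48,12],[49,10],[50,0]]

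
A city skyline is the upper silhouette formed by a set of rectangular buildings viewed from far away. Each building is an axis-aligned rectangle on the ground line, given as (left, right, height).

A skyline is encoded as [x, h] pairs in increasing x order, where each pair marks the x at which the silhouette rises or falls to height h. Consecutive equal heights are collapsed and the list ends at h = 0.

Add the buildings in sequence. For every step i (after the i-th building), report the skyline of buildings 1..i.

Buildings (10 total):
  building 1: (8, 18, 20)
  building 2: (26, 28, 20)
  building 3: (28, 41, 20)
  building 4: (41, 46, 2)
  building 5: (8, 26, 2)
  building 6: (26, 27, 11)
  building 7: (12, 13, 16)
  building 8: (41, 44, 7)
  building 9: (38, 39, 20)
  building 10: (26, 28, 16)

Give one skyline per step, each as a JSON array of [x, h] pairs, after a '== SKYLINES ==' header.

== SKYLINES ==
[[8,20],[18,0]]
[[8,20],[18,0],[26,20],[28,0]]
[[8,20],[18,0],[26,20],[41,0]]
[[8,20],[18,0],[26,20],[41,2],[46,0]]
[[8,20],[18,2],[26,20],[41,2],[46,0]]
[[8,20],[18,2],[26,20],[41,2],[46,0]]
[[8,20],[18,2],[26,20],[41,2],[46,0]]
[[8,20],[18,2],[26,20],[41,7],[44,2],[46,0]]
[[8,20],[18,2],[26,20],[41,7],[44,2],[46,0]]
[[8,20],[18,2],[26,20],[41,7],[44,2],[46,0]]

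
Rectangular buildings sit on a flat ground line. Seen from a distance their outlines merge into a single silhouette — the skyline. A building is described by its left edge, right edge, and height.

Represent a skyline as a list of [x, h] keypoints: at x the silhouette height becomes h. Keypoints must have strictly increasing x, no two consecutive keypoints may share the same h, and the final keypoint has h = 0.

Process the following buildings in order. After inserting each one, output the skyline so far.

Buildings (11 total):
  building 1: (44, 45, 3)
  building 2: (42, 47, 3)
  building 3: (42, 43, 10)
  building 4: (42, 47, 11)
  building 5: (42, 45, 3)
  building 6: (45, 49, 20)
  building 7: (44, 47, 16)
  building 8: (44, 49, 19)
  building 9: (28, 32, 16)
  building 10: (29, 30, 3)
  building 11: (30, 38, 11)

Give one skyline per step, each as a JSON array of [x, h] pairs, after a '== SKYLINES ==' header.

== SKYLINES ==
[[44,3],[45,0]]
[[42,3],[47,0]]
[[42,10],[43,3],[47,0]]
[[42,11],[47,0]]
[[42,11],[47,0]]
[[42,11],[45,20],[49,0]]
[[42,11],[44,16],[45,20],[49,0]]
[[42,11],[44,19],[45,20],[49,0]]
[[28,16],[32,0],[42,11],[44,19],[45,20],[49,0]]
[[28,16],[32,0],[42,11],[44,19],[45,20],[49,0]]
[[28,16],[32,11],[38,0],[42,11],[44,19],[45,20],[49,0]]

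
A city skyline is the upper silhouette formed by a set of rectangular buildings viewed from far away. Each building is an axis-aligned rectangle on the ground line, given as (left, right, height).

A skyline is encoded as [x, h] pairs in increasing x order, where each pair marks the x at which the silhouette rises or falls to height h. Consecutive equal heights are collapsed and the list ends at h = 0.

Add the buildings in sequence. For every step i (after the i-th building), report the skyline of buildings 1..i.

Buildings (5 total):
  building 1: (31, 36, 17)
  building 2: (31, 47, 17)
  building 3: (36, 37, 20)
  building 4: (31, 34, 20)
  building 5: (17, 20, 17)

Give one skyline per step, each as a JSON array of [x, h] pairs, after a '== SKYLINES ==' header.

== SKYLINES ==
[[31,17],[36,0]]
[[31,17],[47,0]]
[[31,17],[36,20],[37,17],[47,0]]
[[31,20],[34,17],[36,20],[37,17],[47,0]]
[[17,17],[20,0],[31,20],[34,17],[36,20],[37,17],[47,0]]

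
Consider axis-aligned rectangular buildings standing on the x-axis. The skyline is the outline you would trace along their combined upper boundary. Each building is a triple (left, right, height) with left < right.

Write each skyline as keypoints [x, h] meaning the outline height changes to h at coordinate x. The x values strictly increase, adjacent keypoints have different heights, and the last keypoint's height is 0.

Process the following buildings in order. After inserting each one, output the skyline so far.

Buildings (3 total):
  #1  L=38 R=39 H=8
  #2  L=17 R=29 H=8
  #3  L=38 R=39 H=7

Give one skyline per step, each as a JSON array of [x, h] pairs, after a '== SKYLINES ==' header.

== SKYLINES ==
[[38,8],[39,0]]
[[17,8],[29,0],[38,8],[39,0]]
[[17,8],[29,0],[38,8],[39,0]]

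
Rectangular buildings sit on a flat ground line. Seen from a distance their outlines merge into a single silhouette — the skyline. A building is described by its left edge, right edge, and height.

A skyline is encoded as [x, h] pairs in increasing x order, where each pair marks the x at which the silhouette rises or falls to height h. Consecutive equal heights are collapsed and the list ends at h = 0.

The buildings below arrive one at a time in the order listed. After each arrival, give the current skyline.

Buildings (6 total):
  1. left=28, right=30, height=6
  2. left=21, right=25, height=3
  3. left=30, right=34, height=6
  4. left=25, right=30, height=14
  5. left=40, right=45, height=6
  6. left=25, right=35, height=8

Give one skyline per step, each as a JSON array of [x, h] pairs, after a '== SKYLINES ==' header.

== SKYLINES ==
[[28,6],[30,0]]
[[21,3],[25,0],[28,6],[30,0]]
[[21,3],[25,0],[28,6],[34,0]]
[[21,3],[25,14],[30,6],[34,0]]
[[21,3],[25,14],[30,6],[34,0],[40,6],[45,0]]
[[21,3],[25,14],[30,8],[35,0],[40,6],[45,0]]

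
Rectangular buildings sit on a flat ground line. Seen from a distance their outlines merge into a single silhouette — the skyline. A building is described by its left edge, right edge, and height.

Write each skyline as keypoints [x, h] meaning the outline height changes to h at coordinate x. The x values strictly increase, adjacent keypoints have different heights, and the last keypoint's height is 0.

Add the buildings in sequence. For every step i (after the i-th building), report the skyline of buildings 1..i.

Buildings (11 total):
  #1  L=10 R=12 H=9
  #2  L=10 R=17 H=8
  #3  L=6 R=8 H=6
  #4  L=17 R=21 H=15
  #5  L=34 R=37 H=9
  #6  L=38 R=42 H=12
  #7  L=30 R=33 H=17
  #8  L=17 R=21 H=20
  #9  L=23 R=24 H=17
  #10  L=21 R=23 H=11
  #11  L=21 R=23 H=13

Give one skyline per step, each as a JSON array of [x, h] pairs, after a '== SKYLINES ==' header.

== SKYLINES ==
[[10,9],[12,0]]
[[10,9],[12,8],[17,0]]
[[6,6],[8,0],[10,9],[12,8],[17,0]]
[[6,6],[8,0],[10,9],[12,8],[17,15],[21,0]]
[[6,6],[8,0],[10,9],[12,8],[17,15],[21,0],[34,9],[37,0]]
[[6,6],[8,0],[10,9],[12,8],[17,15],[21,0],[34,9],[37,0],[38,12],[42,0]]
[[6,6],[8,0],[10,9],[12,8],[17,15],[21,0],[30,17],[33,0],[34,9],[37,0],[38,12],[42,0]]
[[6,6],[8,0],[10,9],[12,8],[17,20],[21,0],[30,17],[33,0],[34,9],[37,0],[38,12],[42,0]]
[[6,6],[8,0],[10,9],[12,8],[17,20],[21,0],[23,17],[24,0],[30,17],[33,0],[34,9],[37,0],[38,12],[42,0]]
[[6,6],[8,0],[10,9],[12,8],[17,20],[21,11],[23,17],[24,0],[30,17],[33,0],[34,9],[37,0],[38,12],[42,0]]
[[6,6],[8,0],[10,9],[12,8],[17,20],[21,13],[23,17],[24,0],[30,17],[33,0],[34,9],[37,0],[38,12],[42,0]]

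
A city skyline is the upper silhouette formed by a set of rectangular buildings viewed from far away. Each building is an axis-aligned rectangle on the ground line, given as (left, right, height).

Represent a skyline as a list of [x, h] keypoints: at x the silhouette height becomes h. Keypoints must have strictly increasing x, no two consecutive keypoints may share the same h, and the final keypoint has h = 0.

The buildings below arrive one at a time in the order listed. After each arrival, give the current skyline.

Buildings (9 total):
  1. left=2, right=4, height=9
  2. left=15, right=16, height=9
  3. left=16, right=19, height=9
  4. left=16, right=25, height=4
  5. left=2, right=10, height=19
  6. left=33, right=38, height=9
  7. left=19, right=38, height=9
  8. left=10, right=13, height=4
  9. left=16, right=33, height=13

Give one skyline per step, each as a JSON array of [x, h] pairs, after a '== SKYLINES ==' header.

== SKYLINES ==
[[2,9],[4,0]]
[[2,9],[4,0],[15,9],[16,0]]
[[2,9],[4,0],[15,9],[19,0]]
[[2,9],[4,0],[15,9],[19,4],[25,0]]
[[2,19],[10,0],[15,9],[19,4],[25,0]]
[[2,19],[10,0],[15,9],[19,4],[25,0],[33,9],[38,0]]
[[2,19],[10,0],[15,9],[38,0]]
[[2,19],[10,4],[13,0],[15,9],[38,0]]
[[2,19],[10,4],[13,0],[15,9],[16,13],[33,9],[38,0]]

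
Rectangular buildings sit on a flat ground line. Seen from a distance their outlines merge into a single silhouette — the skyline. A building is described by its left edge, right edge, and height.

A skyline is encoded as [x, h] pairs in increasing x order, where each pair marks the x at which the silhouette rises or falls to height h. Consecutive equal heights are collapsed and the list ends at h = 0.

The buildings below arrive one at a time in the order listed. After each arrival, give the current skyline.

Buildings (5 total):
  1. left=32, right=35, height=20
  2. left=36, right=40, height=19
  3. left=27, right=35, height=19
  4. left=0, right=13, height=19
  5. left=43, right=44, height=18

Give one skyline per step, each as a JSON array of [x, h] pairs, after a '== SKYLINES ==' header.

== SKYLINES ==
[[32,20],[35,0]]
[[32,20],[35,0],[36,19],[40,0]]
[[27,19],[32,20],[35,0],[36,19],[40,0]]
[[0,19],[13,0],[27,19],[32,20],[35,0],[36,19],[40,0]]
[[0,19],[13,0],[27,19],[32,20],[35,0],[36,19],[40,0],[43,18],[44,0]]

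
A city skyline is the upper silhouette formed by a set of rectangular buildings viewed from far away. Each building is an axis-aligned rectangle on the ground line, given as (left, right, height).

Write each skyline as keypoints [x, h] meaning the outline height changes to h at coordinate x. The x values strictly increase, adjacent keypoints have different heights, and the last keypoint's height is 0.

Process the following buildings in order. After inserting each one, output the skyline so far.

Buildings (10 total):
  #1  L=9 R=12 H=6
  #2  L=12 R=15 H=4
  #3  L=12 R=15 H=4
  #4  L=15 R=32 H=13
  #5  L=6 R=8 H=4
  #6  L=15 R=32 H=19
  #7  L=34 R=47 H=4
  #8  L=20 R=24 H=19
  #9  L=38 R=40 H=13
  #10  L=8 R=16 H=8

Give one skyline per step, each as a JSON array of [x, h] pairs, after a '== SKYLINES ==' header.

== SKYLINES ==
[[9,6],[12,0]]
[[9,6],[12,4],[15,0]]
[[9,6],[12,4],[15,0]]
[[9,6],[12,4],[15,13],[32,0]]
[[6,4],[8,0],[9,6],[12,4],[15,13],[32,0]]
[[6,4],[8,0],[9,6],[12,4],[15,19],[32,0]]
[[6,4],[8,0],[9,6],[12,4],[15,19],[32,0],[34,4],[47,0]]
[[6,4],[8,0],[9,6],[12,4],[15,19],[32,0],[34,4],[47,0]]
[[6,4],[8,0],[9,6],[12,4],[15,19],[32,0],[34,4],[38,13],[40,4],[47,0]]
[[6,4],[8,8],[15,19],[32,0],[34,4],[38,13],[40,4],[47,0]]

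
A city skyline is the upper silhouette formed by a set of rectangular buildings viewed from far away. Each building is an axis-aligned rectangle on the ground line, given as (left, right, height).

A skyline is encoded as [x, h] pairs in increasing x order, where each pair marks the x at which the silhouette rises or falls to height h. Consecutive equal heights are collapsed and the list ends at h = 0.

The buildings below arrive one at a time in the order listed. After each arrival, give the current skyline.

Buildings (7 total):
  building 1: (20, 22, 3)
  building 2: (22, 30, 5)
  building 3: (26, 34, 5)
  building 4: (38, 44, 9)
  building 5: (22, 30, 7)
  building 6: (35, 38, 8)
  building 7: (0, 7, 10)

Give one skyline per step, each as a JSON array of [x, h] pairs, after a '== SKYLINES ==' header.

== SKYLINES ==
[[20,3],[22,0]]
[[20,3],[22,5],[30,0]]
[[20,3],[22,5],[34,0]]
[[20,3],[22,5],[34,0],[38,9],[44,0]]
[[20,3],[22,7],[30,5],[34,0],[38,9],[44,0]]
[[20,3],[22,7],[30,5],[34,0],[35,8],[38,9],[44,0]]
[[0,10],[7,0],[20,3],[22,7],[30,5],[34,0],[35,8],[38,9],[44,0]]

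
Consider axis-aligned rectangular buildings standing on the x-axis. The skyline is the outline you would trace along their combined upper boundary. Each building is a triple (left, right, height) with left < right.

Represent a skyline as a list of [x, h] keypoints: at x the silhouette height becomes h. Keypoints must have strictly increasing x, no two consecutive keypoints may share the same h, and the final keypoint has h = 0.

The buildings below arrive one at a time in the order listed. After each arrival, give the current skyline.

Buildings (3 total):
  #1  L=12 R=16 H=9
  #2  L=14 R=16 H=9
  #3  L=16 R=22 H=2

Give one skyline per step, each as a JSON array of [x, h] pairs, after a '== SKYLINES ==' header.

== SKYLINES ==
[[12,9],[16,0]]
[[12,9],[16,0]]
[[12,9],[16,2],[22,0]]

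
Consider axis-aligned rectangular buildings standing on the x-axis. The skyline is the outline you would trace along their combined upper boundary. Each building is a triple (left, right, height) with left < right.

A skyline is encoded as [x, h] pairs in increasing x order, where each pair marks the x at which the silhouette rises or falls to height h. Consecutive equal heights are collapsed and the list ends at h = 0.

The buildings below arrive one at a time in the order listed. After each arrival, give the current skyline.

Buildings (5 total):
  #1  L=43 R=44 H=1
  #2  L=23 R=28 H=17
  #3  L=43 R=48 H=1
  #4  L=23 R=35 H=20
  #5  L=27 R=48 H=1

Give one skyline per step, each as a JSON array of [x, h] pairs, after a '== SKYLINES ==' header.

== SKYLINES ==
[[43,1],[44,0]]
[[23,17],[28,0],[43,1],[44,0]]
[[23,17],[28,0],[43,1],[48,0]]
[[23,20],[35,0],[43,1],[48,0]]
[[23,20],[35,1],[48,0]]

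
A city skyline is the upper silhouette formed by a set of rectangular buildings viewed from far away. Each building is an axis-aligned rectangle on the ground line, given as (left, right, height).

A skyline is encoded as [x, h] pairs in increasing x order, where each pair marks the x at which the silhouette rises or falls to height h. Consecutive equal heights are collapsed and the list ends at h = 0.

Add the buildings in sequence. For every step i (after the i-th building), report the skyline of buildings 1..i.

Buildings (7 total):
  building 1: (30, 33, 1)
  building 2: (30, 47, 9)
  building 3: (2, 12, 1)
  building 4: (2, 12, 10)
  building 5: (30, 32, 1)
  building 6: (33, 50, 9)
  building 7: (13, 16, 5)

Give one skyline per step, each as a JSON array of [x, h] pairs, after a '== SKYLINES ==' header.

== SKYLINES ==
[[30,1],[33,0]]
[[30,9],[47,0]]
[[2,1],[12,0],[30,9],[47,0]]
[[2,10],[12,0],[30,9],[47,0]]
[[2,10],[12,0],[30,9],[47,0]]
[[2,10],[12,0],[30,9],[50,0]]
[[2,10],[12,0],[13,5],[16,0],[30,9],[50,0]]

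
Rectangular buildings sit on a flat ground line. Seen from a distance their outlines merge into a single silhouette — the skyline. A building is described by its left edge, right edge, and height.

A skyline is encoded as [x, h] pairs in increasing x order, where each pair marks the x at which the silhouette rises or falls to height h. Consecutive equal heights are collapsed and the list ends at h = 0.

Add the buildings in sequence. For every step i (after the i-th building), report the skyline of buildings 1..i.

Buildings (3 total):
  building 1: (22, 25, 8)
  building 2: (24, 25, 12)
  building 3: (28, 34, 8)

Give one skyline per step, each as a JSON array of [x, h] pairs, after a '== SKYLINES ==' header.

== SKYLINES ==
[[22,8],[25,0]]
[[22,8],[24,12],[25,0]]
[[22,8],[24,12],[25,0],[28,8],[34,0]]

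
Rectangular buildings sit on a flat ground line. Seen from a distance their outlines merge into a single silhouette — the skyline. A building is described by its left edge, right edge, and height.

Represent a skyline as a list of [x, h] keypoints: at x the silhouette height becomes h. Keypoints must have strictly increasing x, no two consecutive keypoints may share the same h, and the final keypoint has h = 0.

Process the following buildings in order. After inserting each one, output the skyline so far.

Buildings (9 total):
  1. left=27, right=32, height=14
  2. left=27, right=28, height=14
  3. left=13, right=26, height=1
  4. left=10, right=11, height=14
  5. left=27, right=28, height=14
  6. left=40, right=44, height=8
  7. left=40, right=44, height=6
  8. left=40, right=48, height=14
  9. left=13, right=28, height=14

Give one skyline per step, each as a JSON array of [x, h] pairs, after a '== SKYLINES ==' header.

== SKYLINES ==
[[27,14],[32,0]]
[[27,14],[32,0]]
[[13,1],[26,0],[27,14],[32,0]]
[[10,14],[11,0],[13,1],[26,0],[27,14],[32,0]]
[[10,14],[11,0],[13,1],[26,0],[27,14],[32,0]]
[[10,14],[11,0],[13,1],[26,0],[27,14],[32,0],[40,8],[44,0]]
[[10,14],[11,0],[13,1],[26,0],[27,14],[32,0],[40,8],[44,0]]
[[10,14],[11,0],[13,1],[26,0],[27,14],[32,0],[40,14],[48,0]]
[[10,14],[11,0],[13,14],[32,0],[40,14],[48,0]]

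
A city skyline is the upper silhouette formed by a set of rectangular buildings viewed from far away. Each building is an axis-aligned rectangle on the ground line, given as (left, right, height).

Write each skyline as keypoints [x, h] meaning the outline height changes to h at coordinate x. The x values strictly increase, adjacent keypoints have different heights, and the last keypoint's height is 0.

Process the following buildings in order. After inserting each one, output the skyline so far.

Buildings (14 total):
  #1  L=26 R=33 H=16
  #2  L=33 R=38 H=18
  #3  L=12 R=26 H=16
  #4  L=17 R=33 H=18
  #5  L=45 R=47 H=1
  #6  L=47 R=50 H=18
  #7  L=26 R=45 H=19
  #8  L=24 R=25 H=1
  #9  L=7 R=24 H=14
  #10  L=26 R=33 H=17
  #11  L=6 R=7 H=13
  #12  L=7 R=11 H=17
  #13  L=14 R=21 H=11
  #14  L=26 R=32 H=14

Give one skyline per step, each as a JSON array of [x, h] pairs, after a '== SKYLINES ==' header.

== SKYLINES ==
[[26,16],[33,0]]
[[26,16],[33,18],[38,0]]
[[12,16],[33,18],[38,0]]
[[12,16],[17,18],[38,0]]
[[12,16],[17,18],[38,0],[45,1],[47,0]]
[[12,16],[17,18],[38,0],[45,1],[47,18],[50,0]]
[[12,16],[17,18],[26,19],[45,1],[47,18],[50,0]]
[[12,16],[17,18],[26,19],[45,1],[47,18],[50,0]]
[[7,14],[12,16],[17,18],[26,19],[45,1],[47,18],[50,0]]
[[7,14],[12,16],[17,18],[26,19],[45,1],[47,18],[50,0]]
[[6,13],[7,14],[12,16],[17,18],[26,19],[45,1],[47,18],[50,0]]
[[6,13],[7,17],[11,14],[12,16],[17,18],[26,19],[45,1],[47,18],[50,0]]
[[6,13],[7,17],[11,14],[12,16],[17,18],[26,19],[45,1],[47,18],[50,0]]
[[6,13],[7,17],[11,14],[12,16],[17,18],[26,19],[45,1],[47,18],[50,0]]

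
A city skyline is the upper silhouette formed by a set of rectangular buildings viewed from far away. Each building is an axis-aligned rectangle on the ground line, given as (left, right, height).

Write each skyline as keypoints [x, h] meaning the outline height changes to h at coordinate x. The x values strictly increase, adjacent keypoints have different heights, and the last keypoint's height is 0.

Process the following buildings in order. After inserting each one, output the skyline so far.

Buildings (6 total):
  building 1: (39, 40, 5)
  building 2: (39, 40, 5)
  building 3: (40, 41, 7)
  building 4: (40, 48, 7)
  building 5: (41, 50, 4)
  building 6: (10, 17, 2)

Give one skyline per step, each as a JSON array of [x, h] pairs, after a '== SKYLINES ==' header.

== SKYLINES ==
[[39,5],[40,0]]
[[39,5],[40,0]]
[[39,5],[40,7],[41,0]]
[[39,5],[40,7],[48,0]]
[[39,5],[40,7],[48,4],[50,0]]
[[10,2],[17,0],[39,5],[40,7],[48,4],[50,0]]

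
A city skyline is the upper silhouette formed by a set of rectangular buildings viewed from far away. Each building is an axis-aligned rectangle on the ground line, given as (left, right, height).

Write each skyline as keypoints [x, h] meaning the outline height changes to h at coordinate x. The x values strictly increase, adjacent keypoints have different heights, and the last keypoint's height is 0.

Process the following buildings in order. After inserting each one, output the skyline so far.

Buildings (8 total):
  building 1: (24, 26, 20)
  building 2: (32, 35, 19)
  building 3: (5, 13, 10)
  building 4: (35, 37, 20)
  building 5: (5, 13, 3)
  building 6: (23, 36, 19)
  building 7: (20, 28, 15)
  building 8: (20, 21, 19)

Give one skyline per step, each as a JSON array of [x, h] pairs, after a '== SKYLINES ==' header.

== SKYLINES ==
[[24,20],[26,0]]
[[24,20],[26,0],[32,19],[35,0]]
[[5,10],[13,0],[24,20],[26,0],[32,19],[35,0]]
[[5,10],[13,0],[24,20],[26,0],[32,19],[35,20],[37,0]]
[[5,10],[13,0],[24,20],[26,0],[32,19],[35,20],[37,0]]
[[5,10],[13,0],[23,19],[24,20],[26,19],[35,20],[37,0]]
[[5,10],[13,0],[20,15],[23,19],[24,20],[26,19],[35,20],[37,0]]
[[5,10],[13,0],[20,19],[21,15],[23,19],[24,20],[26,19],[35,20],[37,0]]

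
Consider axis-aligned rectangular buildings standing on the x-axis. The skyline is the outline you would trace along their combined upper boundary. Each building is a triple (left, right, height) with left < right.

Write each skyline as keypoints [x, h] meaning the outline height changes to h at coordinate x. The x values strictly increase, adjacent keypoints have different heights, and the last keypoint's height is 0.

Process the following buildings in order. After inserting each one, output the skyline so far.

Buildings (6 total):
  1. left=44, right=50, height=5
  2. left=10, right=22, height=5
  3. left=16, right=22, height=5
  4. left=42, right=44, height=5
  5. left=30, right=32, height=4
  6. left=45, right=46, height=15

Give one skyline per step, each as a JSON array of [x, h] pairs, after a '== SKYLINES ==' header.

== SKYLINES ==
[[44,5],[50,0]]
[[10,5],[22,0],[44,5],[50,0]]
[[10,5],[22,0],[44,5],[50,0]]
[[10,5],[22,0],[42,5],[50,0]]
[[10,5],[22,0],[30,4],[32,0],[42,5],[50,0]]
[[10,5],[22,0],[30,4],[32,0],[42,5],[45,15],[46,5],[50,0]]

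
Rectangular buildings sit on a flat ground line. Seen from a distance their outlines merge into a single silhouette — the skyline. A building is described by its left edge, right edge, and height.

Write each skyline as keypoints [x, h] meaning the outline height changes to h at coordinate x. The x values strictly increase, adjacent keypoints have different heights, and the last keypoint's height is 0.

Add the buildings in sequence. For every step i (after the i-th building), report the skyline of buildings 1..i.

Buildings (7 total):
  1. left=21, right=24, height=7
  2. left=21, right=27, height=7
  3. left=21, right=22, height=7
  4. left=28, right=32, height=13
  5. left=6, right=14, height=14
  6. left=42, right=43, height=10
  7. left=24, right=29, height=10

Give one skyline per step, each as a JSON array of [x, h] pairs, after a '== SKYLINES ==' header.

== SKYLINES ==
[[21,7],[24,0]]
[[21,7],[27,0]]
[[21,7],[27,0]]
[[21,7],[27,0],[28,13],[32,0]]
[[6,14],[14,0],[21,7],[27,0],[28,13],[32,0]]
[[6,14],[14,0],[21,7],[27,0],[28,13],[32,0],[42,10],[43,0]]
[[6,14],[14,0],[21,7],[24,10],[28,13],[32,0],[42,10],[43,0]]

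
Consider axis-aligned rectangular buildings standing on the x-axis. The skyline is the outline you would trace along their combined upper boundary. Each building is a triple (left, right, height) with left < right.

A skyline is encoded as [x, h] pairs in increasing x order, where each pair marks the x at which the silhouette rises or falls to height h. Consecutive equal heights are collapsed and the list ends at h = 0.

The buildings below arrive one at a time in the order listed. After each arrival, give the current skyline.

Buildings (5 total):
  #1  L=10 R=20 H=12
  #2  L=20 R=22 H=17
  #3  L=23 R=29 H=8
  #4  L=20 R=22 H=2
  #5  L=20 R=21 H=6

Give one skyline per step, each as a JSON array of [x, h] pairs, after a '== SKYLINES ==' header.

== SKYLINES ==
[[10,12],[20,0]]
[[10,12],[20,17],[22,0]]
[[10,12],[20,17],[22,0],[23,8],[29,0]]
[[10,12],[20,17],[22,0],[23,8],[29,0]]
[[10,12],[20,17],[22,0],[23,8],[29,0]]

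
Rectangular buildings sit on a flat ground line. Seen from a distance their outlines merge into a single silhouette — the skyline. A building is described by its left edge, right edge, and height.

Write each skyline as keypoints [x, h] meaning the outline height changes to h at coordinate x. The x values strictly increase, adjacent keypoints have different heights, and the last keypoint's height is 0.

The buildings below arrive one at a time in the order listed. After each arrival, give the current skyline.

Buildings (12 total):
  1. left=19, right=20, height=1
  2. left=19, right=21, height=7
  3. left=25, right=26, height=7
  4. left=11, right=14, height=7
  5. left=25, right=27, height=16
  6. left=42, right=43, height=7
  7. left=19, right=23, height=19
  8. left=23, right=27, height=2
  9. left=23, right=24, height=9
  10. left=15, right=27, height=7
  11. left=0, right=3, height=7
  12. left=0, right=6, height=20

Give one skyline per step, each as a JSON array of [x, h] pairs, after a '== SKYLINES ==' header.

== SKYLINES ==
[[19,1],[20,0]]
[[19,7],[21,0]]
[[19,7],[21,0],[25,7],[26,0]]
[[11,7],[14,0],[19,7],[21,0],[25,7],[26,0]]
[[11,7],[14,0],[19,7],[21,0],[25,16],[27,0]]
[[11,7],[14,0],[19,7],[21,0],[25,16],[27,0],[42,7],[43,0]]
[[11,7],[14,0],[19,19],[23,0],[25,16],[27,0],[42,7],[43,0]]
[[11,7],[14,0],[19,19],[23,2],[25,16],[27,0],[42,7],[43,0]]
[[11,7],[14,0],[19,19],[23,9],[24,2],[25,16],[27,0],[42,7],[43,0]]
[[11,7],[14,0],[15,7],[19,19],[23,9],[24,7],[25,16],[27,0],[42,7],[43,0]]
[[0,7],[3,0],[11,7],[14,0],[15,7],[19,19],[23,9],[24,7],[25,16],[27,0],[42,7],[43,0]]
[[0,20],[6,0],[11,7],[14,0],[15,7],[19,19],[23,9],[24,7],[25,16],[27,0],[42,7],[43,0]]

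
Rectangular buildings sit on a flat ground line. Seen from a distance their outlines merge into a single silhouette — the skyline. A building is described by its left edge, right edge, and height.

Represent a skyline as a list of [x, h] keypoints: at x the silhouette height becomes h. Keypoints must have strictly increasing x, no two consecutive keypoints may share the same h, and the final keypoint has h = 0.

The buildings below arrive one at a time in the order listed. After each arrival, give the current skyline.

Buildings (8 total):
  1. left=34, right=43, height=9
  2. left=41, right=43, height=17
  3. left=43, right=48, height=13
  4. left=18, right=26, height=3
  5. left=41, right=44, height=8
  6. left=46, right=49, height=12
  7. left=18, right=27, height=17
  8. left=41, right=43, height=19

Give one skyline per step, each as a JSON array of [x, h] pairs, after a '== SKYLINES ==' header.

== SKYLINES ==
[[34,9],[43,0]]
[[34,9],[41,17],[43,0]]
[[34,9],[41,17],[43,13],[48,0]]
[[18,3],[26,0],[34,9],[41,17],[43,13],[48,0]]
[[18,3],[26,0],[34,9],[41,17],[43,13],[48,0]]
[[18,3],[26,0],[34,9],[41,17],[43,13],[48,12],[49,0]]
[[18,17],[27,0],[34,9],[41,17],[43,13],[48,12],[49,0]]
[[18,17],[27,0],[34,9],[41,19],[43,13],[48,12],[49,0]]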